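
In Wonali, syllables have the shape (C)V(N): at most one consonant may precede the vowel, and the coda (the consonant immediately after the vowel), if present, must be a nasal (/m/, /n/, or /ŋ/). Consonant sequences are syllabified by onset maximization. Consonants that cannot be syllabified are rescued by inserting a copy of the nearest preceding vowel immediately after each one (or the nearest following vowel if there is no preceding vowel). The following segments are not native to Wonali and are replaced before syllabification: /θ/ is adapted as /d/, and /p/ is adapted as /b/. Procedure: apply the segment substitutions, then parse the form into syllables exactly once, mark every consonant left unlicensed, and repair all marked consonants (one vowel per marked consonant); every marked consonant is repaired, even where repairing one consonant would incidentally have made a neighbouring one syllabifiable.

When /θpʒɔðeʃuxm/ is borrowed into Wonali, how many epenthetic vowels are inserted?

After substitution the input is /dbʒɔðeʃuxm/.
The unsyllabifiable consonants are /d/, /b/, /x/, /m/; each receives one epenthetic vowel.

4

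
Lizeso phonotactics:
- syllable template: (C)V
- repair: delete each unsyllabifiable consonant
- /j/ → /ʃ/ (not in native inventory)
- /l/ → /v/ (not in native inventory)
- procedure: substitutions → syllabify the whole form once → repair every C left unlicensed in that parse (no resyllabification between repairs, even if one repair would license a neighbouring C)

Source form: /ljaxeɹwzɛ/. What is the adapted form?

Substitution: /l/ → /v/, /j/ → /ʃ/, giving /vʃaxeɹwzɛ/.
Under (C)V, the unsyllabifiable consonants are /v/, /ɹ/, /w/ (no codas are permitted; onsets are limited to one consonant).
Each unlicensed consonant is deleted: /v/, /ɹ/, /w/.

ʃaxezɛ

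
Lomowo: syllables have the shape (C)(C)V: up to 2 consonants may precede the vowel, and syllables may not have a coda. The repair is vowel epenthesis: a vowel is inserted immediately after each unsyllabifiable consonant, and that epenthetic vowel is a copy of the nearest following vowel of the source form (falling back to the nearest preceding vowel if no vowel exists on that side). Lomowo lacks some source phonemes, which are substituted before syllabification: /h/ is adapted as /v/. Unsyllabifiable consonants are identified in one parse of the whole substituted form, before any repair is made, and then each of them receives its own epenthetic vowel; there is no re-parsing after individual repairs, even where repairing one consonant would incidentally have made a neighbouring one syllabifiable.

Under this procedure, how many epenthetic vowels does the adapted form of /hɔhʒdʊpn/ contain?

3

After substitution the input is /vɔvʒdʊpn/.
The unsyllabifiable consonants are /v/, /p/, /n/; each receives one epenthetic vowel.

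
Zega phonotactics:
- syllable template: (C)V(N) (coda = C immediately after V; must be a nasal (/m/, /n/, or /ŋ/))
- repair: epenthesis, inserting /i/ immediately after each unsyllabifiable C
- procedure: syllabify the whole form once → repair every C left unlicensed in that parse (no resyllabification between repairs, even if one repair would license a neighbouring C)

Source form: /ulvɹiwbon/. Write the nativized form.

The consonants /l/, /v/, /w/ cannot be parsed into a legal (C)V(N) syllable (only a nasal (/m/, /n/, or /ŋ/) is licensed in coda position; onsets are limited to one consonant).
Epenthesis after each stranded consonant: /l/ → /li/, /v/ → /vi/, /w/ → /wi/.

uliviɹiwibon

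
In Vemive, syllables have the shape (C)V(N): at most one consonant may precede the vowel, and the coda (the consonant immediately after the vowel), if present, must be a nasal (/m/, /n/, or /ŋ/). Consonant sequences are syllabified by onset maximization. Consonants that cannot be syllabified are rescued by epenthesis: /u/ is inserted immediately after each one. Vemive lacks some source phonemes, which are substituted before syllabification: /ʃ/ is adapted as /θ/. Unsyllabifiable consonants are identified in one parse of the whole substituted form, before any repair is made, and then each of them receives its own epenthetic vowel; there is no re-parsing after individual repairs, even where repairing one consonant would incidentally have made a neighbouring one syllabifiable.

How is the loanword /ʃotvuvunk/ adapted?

θotuvuvunku

Substitution: /ʃ/ → /θ/, giving /θotvuvunk/.
Syllabifying with onset maximization leaves /t/, /k/ stranded (only a nasal (/m/, /n/, or /ŋ/) is licensed in coda position; onsets are limited to one consonant).
Inserting the epenthetic vowel yields /t/ → /tu/, /k/ → /ku/.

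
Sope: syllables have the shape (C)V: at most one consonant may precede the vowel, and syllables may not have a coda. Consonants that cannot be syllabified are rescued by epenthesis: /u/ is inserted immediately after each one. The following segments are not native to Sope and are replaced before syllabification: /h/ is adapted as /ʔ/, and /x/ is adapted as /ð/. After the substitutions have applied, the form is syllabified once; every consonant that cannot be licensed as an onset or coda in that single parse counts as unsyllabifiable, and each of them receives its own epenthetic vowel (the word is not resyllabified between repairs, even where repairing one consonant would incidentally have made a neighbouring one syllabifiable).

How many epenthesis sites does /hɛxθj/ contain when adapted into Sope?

After substitution the input is /ʔɛðθj/.
The unsyllabifiable consonants are /ð/, /θ/, /j/; each receives one epenthetic vowel.

3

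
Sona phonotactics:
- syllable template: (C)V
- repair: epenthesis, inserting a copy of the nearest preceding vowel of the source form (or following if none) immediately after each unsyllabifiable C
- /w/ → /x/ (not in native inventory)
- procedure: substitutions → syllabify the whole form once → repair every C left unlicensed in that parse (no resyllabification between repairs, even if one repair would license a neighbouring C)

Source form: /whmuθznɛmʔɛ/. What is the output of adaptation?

xuhumuθuzunɛmɛʔɛ

Substitution: /w/ → /x/, giving /xhmuθznɛmʔɛ/.
The consonants /x/, /h/, /θ/, /z/, /m/ cannot be parsed into a legal (C)V syllable (no codas are permitted; onsets are limited to one consonant).
Inserting the epenthetic vowel yields /x/ → /xu/, /h/ → /hu/, /θ/ → /θu/, /z/ → /zu/, /m/ → /mɛ/.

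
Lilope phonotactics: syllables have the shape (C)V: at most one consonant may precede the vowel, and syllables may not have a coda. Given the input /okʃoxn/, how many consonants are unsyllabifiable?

Syllabifying with onset maximization leaves /k/, /x/, /n/ stranded (no codas are permitted; onsets are limited to one consonant).

3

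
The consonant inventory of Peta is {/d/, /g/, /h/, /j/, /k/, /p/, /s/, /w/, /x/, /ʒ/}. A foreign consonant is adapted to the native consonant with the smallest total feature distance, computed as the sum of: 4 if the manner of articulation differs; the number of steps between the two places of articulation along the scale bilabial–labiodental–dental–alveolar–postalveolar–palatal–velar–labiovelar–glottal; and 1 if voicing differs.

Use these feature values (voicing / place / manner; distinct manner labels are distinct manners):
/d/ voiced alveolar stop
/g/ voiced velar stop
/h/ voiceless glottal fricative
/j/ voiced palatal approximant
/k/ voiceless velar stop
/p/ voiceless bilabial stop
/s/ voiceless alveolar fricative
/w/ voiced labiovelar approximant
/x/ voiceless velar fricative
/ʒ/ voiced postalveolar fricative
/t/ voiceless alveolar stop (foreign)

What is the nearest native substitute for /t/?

/d/ is closest: same manner (stop), place distance 0 (alveolar→alveolar), voicing differs (+1); total 1. Next closest is /k/ at distance 3.

d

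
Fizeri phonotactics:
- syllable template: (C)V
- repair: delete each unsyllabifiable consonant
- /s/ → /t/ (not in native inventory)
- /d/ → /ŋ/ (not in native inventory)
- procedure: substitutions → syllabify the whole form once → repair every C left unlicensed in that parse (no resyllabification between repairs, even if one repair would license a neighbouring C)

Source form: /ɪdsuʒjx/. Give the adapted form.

Substitution: /d/ → /ŋ/, /s/ → /t/, giving /ɪŋtuʒjx/.
The consonants /ŋ/, /ʒ/, /j/, /x/ cannot be parsed into a legal (C)V syllable (no codas are permitted; onsets are limited to one consonant).
Each unlicensed consonant is deleted: /ŋ/, /ʒ/, /j/, /x/.

ɪtu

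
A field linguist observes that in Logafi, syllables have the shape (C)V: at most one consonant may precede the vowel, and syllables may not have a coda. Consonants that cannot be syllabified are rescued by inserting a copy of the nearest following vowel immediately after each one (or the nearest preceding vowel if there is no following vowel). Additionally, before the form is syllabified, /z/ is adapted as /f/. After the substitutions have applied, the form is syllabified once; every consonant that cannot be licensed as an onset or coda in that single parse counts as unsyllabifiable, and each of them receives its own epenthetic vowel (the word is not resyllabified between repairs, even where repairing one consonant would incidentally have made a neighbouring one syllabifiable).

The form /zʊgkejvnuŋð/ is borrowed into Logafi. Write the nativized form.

Substitution: /z/ → /f/, giving /fʊgkejvnuŋð/.
Syllabifying with onset maximization leaves /g/, /j/, /v/, /ŋ/, /ð/ stranded (no codas are permitted; onsets are limited to one consonant).
Epenthesis after each stranded consonant: /g/ → /ge/, /j/ → /ju/, /v/ → /vu/, /ŋ/ → /ŋu/, /ð/ → /ðu/.

fʊgekejuvunuŋuðu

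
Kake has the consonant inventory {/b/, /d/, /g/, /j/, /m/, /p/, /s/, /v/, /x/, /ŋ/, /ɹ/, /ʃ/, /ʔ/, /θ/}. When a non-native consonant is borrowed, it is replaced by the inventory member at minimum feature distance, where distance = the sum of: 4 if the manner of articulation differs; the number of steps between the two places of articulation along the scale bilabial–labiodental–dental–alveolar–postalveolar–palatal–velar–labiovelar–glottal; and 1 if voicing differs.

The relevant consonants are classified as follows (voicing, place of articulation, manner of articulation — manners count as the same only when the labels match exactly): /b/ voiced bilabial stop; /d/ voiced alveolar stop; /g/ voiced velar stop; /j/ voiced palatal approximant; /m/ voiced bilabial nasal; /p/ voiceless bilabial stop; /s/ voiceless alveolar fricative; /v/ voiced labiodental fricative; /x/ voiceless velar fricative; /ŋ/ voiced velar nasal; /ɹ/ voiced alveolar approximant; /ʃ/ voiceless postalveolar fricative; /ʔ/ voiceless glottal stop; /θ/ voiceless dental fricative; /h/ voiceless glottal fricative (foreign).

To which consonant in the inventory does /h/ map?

/x/ is closest: same manner (fricative), place distance 2 (glottal→velar), same voicing; total 2. Next closest is /ʃ/ at distance 4.

x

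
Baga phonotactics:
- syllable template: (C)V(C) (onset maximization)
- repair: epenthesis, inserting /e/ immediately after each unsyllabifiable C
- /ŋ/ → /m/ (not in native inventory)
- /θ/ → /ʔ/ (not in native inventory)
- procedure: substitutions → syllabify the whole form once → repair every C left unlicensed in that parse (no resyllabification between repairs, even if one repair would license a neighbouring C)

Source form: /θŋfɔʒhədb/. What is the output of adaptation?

Substitution: /θ/ → /ʔ/, /ŋ/ → /m/, giving /ʔmfɔʒhədb/.
The consonants /ʔ/, /m/, /b/ cannot be parsed into a legal (C)V(C) syllable (at most one coda consonant is licensed; onsets are limited to one consonant).
Inserting the epenthetic vowel yields /ʔ/ → /ʔe/, /m/ → /me/, /b/ → /be/.

ʔemefɔʒhədbe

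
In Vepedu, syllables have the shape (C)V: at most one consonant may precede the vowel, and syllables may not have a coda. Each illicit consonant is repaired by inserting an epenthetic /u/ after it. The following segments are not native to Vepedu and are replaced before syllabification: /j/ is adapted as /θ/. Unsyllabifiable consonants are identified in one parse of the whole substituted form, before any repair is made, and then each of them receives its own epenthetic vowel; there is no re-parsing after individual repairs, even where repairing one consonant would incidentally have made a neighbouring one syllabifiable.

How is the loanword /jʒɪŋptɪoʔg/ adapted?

Substitution: /j/ → /θ/, giving /θʒɪŋptɪoʔg/.
Syllabifying with onset maximization leaves /θ/, /ŋ/, /p/, /ʔ/, /g/ stranded (no codas are permitted; onsets are limited to one consonant).
Inserting the epenthetic vowel yields /θ/ → /θu/, /ŋ/ → /ŋu/, /p/ → /pu/, /ʔ/ → /ʔu/, /g/ → /gu/.

θuʒɪŋuputɪoʔugu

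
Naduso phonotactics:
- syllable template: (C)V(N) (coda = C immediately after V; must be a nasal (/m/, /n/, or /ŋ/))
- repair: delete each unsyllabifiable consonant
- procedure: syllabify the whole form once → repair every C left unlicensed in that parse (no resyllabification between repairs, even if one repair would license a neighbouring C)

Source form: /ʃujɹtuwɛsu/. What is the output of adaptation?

Under (C)V(N), the unsyllabifiable consonants are /j/, /ɹ/ (only a nasal (/m/, /n/, or /ŋ/) is licensed in coda position; onsets are limited to one consonant).
Each unlicensed consonant is deleted: /j/, /ɹ/.

ʃutuwɛsu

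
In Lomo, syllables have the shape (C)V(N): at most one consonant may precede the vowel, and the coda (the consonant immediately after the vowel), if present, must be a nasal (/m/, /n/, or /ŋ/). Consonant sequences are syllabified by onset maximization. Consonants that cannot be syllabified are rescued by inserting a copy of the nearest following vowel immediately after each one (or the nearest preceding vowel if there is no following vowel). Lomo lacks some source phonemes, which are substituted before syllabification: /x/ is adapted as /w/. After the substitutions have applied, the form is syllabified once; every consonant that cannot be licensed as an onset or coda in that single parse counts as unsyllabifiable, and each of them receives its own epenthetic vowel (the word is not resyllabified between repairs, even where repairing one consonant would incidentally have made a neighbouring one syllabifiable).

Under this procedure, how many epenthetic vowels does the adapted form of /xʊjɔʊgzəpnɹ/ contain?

After substitution the input is /wʊjɔʊgzəpnɹ/.
The unsyllabifiable consonants are /g/, /p/, /n/, /ɹ/; each receives one epenthetic vowel.

4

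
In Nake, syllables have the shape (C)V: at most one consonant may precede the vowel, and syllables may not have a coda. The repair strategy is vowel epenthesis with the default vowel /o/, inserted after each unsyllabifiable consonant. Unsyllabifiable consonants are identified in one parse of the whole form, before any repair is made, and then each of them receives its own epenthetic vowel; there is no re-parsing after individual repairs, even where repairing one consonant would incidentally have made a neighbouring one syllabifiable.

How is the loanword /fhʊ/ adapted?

Syllabifying with onset maximization leaves /f/ stranded (no codas are permitted; onsets are limited to one consonant).
Each unlicensed consonant becomes the onset of a new syllable: /f/ → /fo/.

fohʊ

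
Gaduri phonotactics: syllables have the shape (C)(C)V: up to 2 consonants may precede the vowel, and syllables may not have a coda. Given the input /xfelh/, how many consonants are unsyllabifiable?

2

Syllabifying with onset maximization leaves /l/, /h/ stranded (no codas are permitted; onsets may contain at most 2 consonants).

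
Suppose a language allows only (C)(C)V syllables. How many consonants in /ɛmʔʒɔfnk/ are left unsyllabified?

4

Syllabifying with onset maximization leaves /m/, /f/, /n/, /k/ stranded (no codas are permitted; onsets may contain at most 2 consonants).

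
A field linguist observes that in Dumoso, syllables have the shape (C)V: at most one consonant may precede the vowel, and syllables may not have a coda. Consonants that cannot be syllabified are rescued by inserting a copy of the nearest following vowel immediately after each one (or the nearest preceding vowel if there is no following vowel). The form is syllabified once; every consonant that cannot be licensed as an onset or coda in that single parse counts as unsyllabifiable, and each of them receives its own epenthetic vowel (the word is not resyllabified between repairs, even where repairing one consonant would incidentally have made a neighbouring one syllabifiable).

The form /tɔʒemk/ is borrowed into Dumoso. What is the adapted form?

tɔʒemeke

Syllabifying with onset maximization leaves /m/, /k/ stranded (no codas are permitted; onsets are limited to one consonant).
Inserting the epenthetic vowel yields /m/ → /me/, /k/ → /ke/.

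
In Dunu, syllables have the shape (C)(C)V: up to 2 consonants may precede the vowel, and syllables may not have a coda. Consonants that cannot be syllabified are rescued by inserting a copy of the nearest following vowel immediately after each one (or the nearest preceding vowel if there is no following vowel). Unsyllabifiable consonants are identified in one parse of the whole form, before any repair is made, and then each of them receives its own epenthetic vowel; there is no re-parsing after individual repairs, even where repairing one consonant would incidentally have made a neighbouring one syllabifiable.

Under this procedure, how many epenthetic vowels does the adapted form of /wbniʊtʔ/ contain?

3

The unsyllabifiable consonants are /w/, /t/, /ʔ/; each receives one epenthetic vowel.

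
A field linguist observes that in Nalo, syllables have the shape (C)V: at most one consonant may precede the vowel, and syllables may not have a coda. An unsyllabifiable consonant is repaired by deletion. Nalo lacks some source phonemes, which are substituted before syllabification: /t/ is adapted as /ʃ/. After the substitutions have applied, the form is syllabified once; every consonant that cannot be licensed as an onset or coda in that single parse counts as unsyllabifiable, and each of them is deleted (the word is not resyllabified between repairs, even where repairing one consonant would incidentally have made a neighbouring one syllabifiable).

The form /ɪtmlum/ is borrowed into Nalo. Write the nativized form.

ɪlu

Substitution: /t/ → /ʃ/, giving /ɪʃmlum/.
Syllabifying with onset maximization leaves /ʃ/, /m/, /m/ stranded (no codas are permitted; onsets are limited to one consonant).
Each unlicensed consonant is deleted: /ʃ/, /m/, /m/.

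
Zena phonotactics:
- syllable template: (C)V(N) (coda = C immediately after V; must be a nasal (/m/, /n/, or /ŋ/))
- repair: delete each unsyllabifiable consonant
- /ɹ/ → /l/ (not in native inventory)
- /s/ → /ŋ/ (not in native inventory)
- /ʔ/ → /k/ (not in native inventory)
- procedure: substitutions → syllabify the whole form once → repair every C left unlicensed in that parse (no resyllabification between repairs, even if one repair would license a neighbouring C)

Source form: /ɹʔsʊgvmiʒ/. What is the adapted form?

Substitution: /ɹ/ → /l/, /ʔ/ → /k/, /s/ → /ŋ/, giving /lkŋʊgvmiʒ/.
Under (C)V(N), the unsyllabifiable consonants are /l/, /k/, /g/, /v/, /ʒ/ (only a nasal (/m/, /n/, or /ŋ/) is licensed in coda position; onsets are limited to one consonant).
Each unlicensed consonant is deleted: /l/, /k/, /g/, /v/, /ʒ/.

ŋʊmi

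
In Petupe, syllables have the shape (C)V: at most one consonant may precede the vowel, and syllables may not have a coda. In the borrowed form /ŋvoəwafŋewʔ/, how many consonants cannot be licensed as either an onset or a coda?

4

Under (C)V, the unsyllabifiable consonants are /ŋ/, /f/, /w/, /ʔ/ (no codas are permitted; onsets are limited to one consonant).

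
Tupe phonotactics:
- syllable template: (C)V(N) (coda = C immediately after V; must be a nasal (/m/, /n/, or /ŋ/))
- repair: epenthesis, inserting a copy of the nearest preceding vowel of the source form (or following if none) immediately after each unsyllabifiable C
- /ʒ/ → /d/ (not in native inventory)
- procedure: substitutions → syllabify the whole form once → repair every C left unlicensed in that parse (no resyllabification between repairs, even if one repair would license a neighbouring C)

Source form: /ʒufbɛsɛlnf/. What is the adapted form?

dufubɛsɛlɛnɛfɛ

Substitution: /ʒ/ → /d/, giving /dufbɛsɛlnf/.
The consonants /f/, /l/, /n/, /f/ cannot be parsed into a legal (C)V(N) syllable (only a nasal (/m/, /n/, or /ŋ/) is licensed in coda position; onsets are limited to one consonant).
Inserting the epenthetic vowel yields /f/ → /fu/, /l/ → /lɛ/, /n/ → /nɛ/, /f/ → /fɛ/.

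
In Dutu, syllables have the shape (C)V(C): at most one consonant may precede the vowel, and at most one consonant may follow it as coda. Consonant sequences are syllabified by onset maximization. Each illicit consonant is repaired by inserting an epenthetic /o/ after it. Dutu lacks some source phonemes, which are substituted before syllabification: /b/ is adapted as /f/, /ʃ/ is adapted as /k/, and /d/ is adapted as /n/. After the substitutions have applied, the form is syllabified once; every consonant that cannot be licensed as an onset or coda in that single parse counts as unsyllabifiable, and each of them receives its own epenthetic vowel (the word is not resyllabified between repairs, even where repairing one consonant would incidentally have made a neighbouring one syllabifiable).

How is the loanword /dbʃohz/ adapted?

nofokohzo

Substitution: /d/ → /n/, /b/ → /f/, /ʃ/ → /k/, giving /nfkohz/.
The consonants /n/, /f/, /z/ cannot be parsed into a legal (C)V(C) syllable (at most one coda consonant is licensed; onsets are limited to one consonant).
Epenthesis after each stranded consonant: /n/ → /no/, /f/ → /fo/, /z/ → /zo/.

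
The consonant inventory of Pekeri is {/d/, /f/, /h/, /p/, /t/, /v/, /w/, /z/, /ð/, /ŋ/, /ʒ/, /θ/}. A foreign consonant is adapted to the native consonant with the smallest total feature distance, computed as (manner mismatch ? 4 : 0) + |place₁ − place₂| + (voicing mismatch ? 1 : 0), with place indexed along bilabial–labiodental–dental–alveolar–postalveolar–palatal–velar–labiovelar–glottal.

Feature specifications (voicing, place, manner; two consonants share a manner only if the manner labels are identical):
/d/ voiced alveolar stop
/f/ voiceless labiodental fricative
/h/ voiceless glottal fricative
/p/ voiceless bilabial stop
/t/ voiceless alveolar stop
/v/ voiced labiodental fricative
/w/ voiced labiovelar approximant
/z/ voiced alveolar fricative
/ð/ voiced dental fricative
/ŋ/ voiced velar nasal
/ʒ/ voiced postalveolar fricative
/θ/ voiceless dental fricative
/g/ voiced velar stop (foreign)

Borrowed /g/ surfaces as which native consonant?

d

/d/ is closest: same manner (stop), place distance 3 (velar→alveolar), same voicing; total 3. Next closest is /t/ at distance 4.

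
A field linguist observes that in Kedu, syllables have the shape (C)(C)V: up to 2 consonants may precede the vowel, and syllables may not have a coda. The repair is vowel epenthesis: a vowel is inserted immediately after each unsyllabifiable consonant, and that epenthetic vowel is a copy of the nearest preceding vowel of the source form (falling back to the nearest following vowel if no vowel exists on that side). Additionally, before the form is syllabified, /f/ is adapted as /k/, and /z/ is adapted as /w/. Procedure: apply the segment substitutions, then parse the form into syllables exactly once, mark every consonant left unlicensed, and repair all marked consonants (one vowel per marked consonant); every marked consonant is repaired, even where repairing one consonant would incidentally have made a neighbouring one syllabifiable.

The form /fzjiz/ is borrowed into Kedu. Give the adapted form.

Substitution: /f/ → /k/, /z/ → /w/, giving /kwjiw/.
The consonants /k/, /w/ cannot be parsed into a legal (C)(C)V syllable (no codas are permitted; onsets may contain at most 2 consonants).
Epenthesis after each stranded consonant: /k/ → /ki/, /w/ → /wi/.

kiwjiwi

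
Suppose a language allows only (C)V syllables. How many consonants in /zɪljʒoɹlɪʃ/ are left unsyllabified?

Under (C)V, the unsyllabifiable consonants are /l/, /j/, /ɹ/, /ʃ/ (no codas are permitted; onsets are limited to one consonant).

4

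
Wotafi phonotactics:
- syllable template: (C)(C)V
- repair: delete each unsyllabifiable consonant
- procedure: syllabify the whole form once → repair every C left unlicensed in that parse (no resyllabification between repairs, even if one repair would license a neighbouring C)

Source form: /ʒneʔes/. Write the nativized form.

Under (C)(C)V, the unsyllabifiable consonants are /s/ (no codas are permitted; onsets may contain at most 2 consonants).
Each unlicensed consonant is deleted: /s/.

ʒneʔe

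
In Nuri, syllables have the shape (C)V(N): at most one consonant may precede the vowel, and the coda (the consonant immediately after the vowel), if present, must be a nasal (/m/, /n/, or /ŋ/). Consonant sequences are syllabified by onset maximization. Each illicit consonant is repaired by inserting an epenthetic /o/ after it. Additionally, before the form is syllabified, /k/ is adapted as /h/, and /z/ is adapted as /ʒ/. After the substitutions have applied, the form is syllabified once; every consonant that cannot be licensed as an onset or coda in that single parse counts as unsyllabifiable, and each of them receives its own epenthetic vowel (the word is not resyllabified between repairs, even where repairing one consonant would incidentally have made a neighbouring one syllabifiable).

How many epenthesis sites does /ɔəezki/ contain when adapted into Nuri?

After substitution the input is /ɔəeʒhi/.
The unsyllabifiable consonants are /ʒ/; each receives one epenthetic vowel.

1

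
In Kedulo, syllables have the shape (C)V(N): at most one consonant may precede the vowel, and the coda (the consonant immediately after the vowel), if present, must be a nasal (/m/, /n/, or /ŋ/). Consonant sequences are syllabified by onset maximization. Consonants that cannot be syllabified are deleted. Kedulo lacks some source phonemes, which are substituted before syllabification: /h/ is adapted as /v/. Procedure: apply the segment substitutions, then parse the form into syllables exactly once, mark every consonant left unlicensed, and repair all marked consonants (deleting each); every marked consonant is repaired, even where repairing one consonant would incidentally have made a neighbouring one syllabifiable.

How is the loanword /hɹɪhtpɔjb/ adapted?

ɹɪpɔ

Substitution: /h/ → /v/, giving /vɹɪvtpɔjb/.
Under (C)V(N), the unsyllabifiable consonants are /v/, /v/, /t/, /j/, /b/ (only a nasal (/m/, /n/, or /ŋ/) is licensed in coda position; onsets are limited to one consonant).
Each unlicensed consonant is deleted: /v/, /v/, /t/, /j/, /b/.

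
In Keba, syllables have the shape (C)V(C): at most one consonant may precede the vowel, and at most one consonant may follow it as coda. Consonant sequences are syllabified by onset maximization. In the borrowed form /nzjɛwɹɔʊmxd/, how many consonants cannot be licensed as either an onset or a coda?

Syllabifying with onset maximization leaves /n/, /z/, /x/, /d/ stranded (at most one coda consonant is licensed; onsets are limited to one consonant).

4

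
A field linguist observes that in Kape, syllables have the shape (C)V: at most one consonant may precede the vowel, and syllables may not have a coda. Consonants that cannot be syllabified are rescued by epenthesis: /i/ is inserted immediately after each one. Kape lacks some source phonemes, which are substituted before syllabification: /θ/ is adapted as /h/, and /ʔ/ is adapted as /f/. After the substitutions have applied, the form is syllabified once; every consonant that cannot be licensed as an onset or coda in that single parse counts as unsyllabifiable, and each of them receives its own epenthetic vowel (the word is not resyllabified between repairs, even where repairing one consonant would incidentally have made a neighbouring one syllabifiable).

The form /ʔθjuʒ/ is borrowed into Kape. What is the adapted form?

fihijuʒi

Substitution: /ʔ/ → /f/, /θ/ → /h/, giving /fhjuʒ/.
Under (C)V, the unsyllabifiable consonants are /f/, /h/, /ʒ/ (no codas are permitted; onsets are limited to one consonant).
Inserting the epenthetic vowel yields /f/ → /fi/, /h/ → /hi/, /ʒ/ → /ʒi/.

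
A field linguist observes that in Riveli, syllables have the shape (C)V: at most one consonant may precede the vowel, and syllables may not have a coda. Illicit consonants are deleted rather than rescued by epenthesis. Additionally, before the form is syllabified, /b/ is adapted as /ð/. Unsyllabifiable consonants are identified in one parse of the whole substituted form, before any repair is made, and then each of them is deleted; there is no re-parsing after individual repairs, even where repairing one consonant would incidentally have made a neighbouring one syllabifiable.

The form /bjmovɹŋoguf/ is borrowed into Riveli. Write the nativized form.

Substitution: /b/ → /ð/, giving /ðjmovɹŋoguf/.
The consonants /ð/, /j/, /v/, /ɹ/, /f/ cannot be parsed into a legal (C)V syllable (no codas are permitted; onsets are limited to one consonant).
Deletion applies to /ð/, /j/, /v/, /ɹ/, /f/.

moŋogu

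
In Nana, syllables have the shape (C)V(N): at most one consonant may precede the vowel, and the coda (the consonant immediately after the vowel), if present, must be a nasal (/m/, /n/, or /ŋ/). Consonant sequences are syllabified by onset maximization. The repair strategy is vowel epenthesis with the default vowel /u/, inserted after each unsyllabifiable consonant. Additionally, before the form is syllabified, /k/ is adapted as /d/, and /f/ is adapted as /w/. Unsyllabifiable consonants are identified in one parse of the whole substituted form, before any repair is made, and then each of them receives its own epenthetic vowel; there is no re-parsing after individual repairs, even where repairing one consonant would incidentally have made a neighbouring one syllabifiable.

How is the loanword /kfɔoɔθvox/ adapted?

Substitution: /k/ → /d/, /f/ → /w/, giving /dwɔoɔθvox/.
Under (C)V(N), the unsyllabifiable consonants are /d/, /θ/, /x/ (only a nasal (/m/, /n/, or /ŋ/) is licensed in coda position; onsets are limited to one consonant).
Epenthesis after each stranded consonant: /d/ → /du/, /θ/ → /θu/, /x/ → /xu/.

duwɔoɔθuvoxu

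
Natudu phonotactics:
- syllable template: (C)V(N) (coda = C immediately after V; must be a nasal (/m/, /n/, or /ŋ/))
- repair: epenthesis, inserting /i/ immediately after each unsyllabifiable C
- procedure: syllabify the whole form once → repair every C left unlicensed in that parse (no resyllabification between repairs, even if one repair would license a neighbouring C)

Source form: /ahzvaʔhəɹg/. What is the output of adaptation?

Under (C)V(N), the unsyllabifiable consonants are /h/, /z/, /ʔ/, /ɹ/, /g/ (only a nasal (/m/, /n/, or /ŋ/) is licensed in coda position; onsets are limited to one consonant).
Each unlicensed consonant becomes the onset of a new syllable: /h/ → /hi/, /z/ → /zi/, /ʔ/ → /ʔi/, /ɹ/ → /ɹi/, /g/ → /gi/.

ahizivaʔihəɹigi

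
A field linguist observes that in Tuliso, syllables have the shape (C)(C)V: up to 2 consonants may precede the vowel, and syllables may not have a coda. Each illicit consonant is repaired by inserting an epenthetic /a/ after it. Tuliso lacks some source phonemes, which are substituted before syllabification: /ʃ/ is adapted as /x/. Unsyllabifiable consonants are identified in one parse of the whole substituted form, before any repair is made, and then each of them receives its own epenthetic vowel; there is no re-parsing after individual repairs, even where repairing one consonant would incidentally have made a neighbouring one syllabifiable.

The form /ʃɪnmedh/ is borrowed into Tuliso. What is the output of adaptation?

xɪnmedaha

Substitution: /ʃ/ → /x/, giving /xɪnmedh/.
Syllabifying with onset maximization leaves /d/, /h/ stranded (no codas are permitted; onsets may contain at most 2 consonants).
Inserting the epenthetic vowel yields /d/ → /da/, /h/ → /ha/.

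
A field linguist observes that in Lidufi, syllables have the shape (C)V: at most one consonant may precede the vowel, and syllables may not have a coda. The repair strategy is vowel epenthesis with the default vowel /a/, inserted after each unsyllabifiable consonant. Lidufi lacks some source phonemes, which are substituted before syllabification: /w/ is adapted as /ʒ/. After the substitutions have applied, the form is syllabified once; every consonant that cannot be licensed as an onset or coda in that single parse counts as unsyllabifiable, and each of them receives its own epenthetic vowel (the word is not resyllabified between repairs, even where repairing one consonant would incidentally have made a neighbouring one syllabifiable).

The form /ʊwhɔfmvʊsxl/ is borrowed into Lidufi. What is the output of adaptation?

Substitution: /w/ → /ʒ/, giving /ʊʒhɔfmvʊsxl/.
The consonants /ʒ/, /f/, /m/, /s/, /x/, /l/ cannot be parsed into a legal (C)V syllable (no codas are permitted; onsets are limited to one consonant).
Each unlicensed consonant becomes the onset of a new syllable: /ʒ/ → /ʒa/, /f/ → /fa/, /m/ → /ma/, /s/ → /sa/, /x/ → /xa/, /l/ → /la/.

ʊʒahɔfamavʊsaxala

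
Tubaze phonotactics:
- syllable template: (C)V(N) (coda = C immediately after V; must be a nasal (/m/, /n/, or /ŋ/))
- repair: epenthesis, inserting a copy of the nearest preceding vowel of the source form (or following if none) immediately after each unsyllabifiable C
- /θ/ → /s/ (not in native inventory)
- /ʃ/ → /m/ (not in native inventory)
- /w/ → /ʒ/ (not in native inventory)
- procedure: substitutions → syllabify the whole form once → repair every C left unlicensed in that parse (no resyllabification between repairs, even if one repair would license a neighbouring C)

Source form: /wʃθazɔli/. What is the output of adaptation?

Substitution: /w/ → /ʒ/, /ʃ/ → /m/, /θ/ → /s/, giving /ʒmsazɔli/.
Under (C)V(N), the unsyllabifiable consonants are /ʒ/, /m/ (only a nasal (/m/, /n/, or /ŋ/) is licensed in coda position; onsets are limited to one consonant).
Each unlicensed consonant becomes the onset of a new syllable: /ʒ/ → /ʒa/, /m/ → /ma/.

ʒamasazɔli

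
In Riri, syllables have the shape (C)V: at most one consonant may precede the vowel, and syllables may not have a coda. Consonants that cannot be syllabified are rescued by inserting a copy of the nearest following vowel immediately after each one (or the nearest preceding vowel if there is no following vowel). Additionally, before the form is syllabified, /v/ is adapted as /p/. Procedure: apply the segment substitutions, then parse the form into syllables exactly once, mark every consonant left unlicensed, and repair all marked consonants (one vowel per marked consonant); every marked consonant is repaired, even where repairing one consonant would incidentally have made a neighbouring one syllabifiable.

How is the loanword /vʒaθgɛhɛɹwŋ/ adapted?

Substitution: /v/ → /p/, giving /pʒaθgɛhɛɹwŋ/.
The consonants /p/, /θ/, /ɹ/, /w/, /ŋ/ cannot be parsed into a legal (C)V syllable (no codas are permitted; onsets are limited to one consonant).
Inserting the epenthetic vowel yields /p/ → /pa/, /θ/ → /θɛ/, /ɹ/ → /ɹɛ/, /w/ → /wɛ/, /ŋ/ → /ŋɛ/.

paʒaθɛgɛhɛɹɛwɛŋɛ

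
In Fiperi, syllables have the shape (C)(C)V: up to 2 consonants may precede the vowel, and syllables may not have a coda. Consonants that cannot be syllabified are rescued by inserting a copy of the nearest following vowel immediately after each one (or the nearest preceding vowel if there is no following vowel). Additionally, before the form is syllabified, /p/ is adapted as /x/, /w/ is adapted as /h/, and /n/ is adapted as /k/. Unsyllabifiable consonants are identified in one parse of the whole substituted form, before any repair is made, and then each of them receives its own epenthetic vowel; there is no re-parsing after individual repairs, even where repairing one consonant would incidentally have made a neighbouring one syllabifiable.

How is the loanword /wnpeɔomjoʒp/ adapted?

Substitution: /w/ → /h/, /n/ → /k/, /p/ → /x/, giving /hkxeɔomjoʒx/.
The consonants /h/, /ʒ/, /x/ cannot be parsed into a legal (C)(C)V syllable (no codas are permitted; onsets may contain at most 2 consonants).
Each unlicensed consonant becomes the onset of a new syllable: /h/ → /he/, /ʒ/ → /ʒo/, /x/ → /xo/.

hekxeɔomjoʒoxo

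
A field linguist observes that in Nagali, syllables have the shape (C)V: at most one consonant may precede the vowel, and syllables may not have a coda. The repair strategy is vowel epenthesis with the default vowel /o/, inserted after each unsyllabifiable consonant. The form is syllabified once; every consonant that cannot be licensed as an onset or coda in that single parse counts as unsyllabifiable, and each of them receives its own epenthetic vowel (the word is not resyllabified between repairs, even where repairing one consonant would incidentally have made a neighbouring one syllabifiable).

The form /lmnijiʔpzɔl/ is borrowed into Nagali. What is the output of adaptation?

Syllabifying with onset maximization leaves /l/, /m/, /ʔ/, /p/, /l/ stranded (no codas are permitted; onsets are limited to one consonant).
Each unlicensed consonant becomes the onset of a new syllable: /l/ → /lo/, /m/ → /mo/, /ʔ/ → /ʔo/, /p/ → /po/, /l/ → /lo/.

lomonijiʔopozɔlo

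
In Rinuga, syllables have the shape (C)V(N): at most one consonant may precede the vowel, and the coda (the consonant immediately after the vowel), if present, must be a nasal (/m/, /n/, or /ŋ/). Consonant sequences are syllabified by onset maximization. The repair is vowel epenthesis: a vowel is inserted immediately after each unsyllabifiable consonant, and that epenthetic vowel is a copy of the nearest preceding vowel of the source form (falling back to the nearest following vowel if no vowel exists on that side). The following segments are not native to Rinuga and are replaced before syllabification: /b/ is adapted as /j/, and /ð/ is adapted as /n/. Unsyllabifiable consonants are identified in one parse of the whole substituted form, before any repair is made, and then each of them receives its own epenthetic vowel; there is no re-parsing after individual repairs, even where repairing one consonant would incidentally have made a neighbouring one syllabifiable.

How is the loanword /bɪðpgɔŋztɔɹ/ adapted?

Substitution: /b/ → /j/, /ð/ → /n/, giving /jɪnpgɔŋztɔɹ/.
The consonants /p/, /z/, /ɹ/ cannot be parsed into a legal (C)V(N) syllable (only a nasal (/m/, /n/, or /ŋ/) is licensed in coda position; onsets are limited to one consonant).
Inserting the epenthetic vowel yields /p/ → /pɪ/, /z/ → /zɔ/, /ɹ/ → /ɹɔ/.

jɪnpɪgɔŋzɔtɔɹɔ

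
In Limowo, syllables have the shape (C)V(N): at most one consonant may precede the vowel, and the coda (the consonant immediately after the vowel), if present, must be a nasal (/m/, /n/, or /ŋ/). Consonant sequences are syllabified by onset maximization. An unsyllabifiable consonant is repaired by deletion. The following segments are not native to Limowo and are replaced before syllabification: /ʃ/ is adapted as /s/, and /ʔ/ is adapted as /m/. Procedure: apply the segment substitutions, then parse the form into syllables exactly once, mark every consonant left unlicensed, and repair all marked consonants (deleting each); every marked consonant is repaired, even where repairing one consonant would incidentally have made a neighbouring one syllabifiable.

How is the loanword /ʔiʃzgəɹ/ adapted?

Substitution: /ʔ/ → /m/, /ʃ/ → /s/, giving /miszgəɹ/.
The consonants /s/, /z/, /ɹ/ cannot be parsed into a legal (C)V(N) syllable (only a nasal (/m/, /n/, or /ŋ/) is licensed in coda position; onsets are limited to one consonant).
Deleting the stranded consonants removes /s/, /z/, /ɹ/.

migə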